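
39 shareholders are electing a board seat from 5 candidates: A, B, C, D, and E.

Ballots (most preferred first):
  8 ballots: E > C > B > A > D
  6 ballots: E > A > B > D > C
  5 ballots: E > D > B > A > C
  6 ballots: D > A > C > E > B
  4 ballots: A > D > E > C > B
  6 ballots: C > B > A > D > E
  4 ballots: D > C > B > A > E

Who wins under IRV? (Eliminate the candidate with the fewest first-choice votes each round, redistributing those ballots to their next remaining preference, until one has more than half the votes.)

Round 1: A 4, B 0, C 6, D 10, E 19. B eliminated.
Round 2: A 4, C 6, D 10, E 19. A eliminated.
Round 3: C 6, D 14, E 19. C eliminated.
Round 4: D 20, E 19. D has a majority (≥20).

D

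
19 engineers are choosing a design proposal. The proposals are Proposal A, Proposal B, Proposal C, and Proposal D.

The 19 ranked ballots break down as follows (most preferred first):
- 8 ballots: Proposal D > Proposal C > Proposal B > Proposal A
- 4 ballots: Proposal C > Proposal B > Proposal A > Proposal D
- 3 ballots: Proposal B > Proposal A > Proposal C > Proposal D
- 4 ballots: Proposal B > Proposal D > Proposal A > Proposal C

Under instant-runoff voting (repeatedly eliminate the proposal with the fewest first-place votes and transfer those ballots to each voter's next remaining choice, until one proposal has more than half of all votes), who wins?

Round 1: Proposal A 0, Proposal B 7, Proposal C 4, Proposal D 8. Proposal A eliminated.
Round 2: Proposal B 7, Proposal C 4, Proposal D 8. Proposal C eliminated.
Round 3: Proposal B 11, Proposal D 8. Proposal B has a majority (≥10).

Proposal B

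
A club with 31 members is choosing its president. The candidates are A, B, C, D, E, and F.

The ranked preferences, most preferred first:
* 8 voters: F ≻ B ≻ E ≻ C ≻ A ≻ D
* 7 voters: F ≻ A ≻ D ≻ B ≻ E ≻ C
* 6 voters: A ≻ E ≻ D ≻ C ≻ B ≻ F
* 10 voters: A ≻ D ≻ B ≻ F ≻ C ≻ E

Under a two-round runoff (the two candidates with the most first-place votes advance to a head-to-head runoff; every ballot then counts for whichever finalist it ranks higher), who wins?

A

Round 1 first-place votes: A 16, B 0, C 0, D 0, E 0, F 15. A and F advance.
Runoff: A is ranked above F on 16 ballots, F above A on 15.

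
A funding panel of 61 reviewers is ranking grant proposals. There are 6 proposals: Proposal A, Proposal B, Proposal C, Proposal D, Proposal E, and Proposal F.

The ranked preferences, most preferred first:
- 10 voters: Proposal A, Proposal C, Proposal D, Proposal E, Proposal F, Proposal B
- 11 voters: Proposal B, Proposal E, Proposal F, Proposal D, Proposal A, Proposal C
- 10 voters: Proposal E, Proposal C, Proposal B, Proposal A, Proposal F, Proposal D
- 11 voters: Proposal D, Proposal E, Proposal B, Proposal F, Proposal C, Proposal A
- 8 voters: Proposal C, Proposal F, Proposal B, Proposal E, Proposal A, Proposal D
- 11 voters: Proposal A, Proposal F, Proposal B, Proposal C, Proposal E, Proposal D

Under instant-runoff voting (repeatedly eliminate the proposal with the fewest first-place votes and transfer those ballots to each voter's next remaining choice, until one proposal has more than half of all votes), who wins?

Round 1: Proposal A 21, Proposal B 11, Proposal C 8, Proposal D 11, Proposal E 10, Proposal F 0. Proposal F eliminated.
Round 2: Proposal A 21, Proposal B 11, Proposal C 8, Proposal D 11, Proposal E 10. Proposal C eliminated.
Round 3: Proposal A 21, Proposal B 19, Proposal D 11, Proposal E 10. Proposal E eliminated.
Round 4: Proposal A 21, Proposal B 29, Proposal D 11. Proposal D eliminated.
Round 5: Proposal A 21, Proposal B 40. Proposal B has a majority (≥31).

Proposal B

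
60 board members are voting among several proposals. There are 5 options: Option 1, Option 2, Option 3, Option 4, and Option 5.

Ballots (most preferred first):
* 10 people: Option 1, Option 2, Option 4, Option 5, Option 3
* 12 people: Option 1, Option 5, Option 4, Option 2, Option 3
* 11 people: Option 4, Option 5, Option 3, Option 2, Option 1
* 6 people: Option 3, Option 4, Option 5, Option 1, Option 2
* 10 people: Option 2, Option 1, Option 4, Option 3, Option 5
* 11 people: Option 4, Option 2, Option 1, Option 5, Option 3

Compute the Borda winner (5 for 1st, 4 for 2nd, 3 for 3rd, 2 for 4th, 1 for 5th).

Option 1: 10×5 + 12×5 + 11×1 + 6×2 + 10×4 + 11×3 = 206
Option 2: 10×4 + 12×2 + 11×2 + 6×1 + 10×5 + 11×4 = 186
Option 3: 10×1 + 12×1 + 11×3 + 6×5 + 10×2 + 11×1 = 116
Option 4: 10×3 + 12×3 + 11×5 + 6×4 + 10×3 + 11×5 = 230
Option 5: 10×2 + 12×4 + 11×4 + 6×3 + 10×1 + 11×2 = 162

Option 4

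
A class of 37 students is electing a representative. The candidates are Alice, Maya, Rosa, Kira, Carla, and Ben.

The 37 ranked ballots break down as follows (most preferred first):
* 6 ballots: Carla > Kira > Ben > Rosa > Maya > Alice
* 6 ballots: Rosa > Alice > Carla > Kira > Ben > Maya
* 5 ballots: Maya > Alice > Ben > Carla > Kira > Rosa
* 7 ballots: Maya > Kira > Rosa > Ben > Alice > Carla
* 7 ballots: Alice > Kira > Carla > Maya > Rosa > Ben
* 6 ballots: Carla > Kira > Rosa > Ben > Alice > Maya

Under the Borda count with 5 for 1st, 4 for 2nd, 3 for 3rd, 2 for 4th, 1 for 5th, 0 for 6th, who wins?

Alice: 6×0 + 6×4 + 5×4 + 7×1 + 7×5 + 6×1 = 92
Maya: 6×1 + 6×0 + 5×5 + 7×5 + 7×2 + 6×0 = 80
Rosa: 6×2 + 6×5 + 5×0 + 7×3 + 7×1 + 6×3 = 88
Kira: 6×4 + 6×2 + 5×1 + 7×4 + 7×4 + 6×4 = 121
Carla: 6×5 + 6×3 + 5×2 + 7×0 + 7×3 + 6×5 = 109
Ben: 6×3 + 6×1 + 5×3 + 7×2 + 7×0 + 6×2 = 65

Kira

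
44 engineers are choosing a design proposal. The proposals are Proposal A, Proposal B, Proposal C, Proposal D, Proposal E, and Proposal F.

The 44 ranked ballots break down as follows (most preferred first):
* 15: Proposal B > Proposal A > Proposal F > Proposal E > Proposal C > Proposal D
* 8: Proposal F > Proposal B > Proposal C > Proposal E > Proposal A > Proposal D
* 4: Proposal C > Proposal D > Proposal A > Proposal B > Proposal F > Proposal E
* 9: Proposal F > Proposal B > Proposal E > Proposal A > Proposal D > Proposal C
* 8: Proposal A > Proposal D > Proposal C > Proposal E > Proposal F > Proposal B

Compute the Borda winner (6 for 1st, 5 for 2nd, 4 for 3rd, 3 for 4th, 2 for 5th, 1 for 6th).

Proposal A: 15×5 + 8×2 + 4×4 + 9×3 + 8×6 = 182
Proposal B: 15×6 + 8×5 + 4×3 + 9×5 + 8×1 = 195
Proposal C: 15×2 + 8×4 + 4×6 + 9×1 + 8×4 = 127
Proposal D: 15×1 + 8×1 + 4×5 + 9×2 + 8×5 = 101
Proposal E: 15×3 + 8×3 + 4×1 + 9×4 + 8×3 = 133
Proposal F: 15×4 + 8×6 + 4×2 + 9×6 + 8×2 = 186

Proposal B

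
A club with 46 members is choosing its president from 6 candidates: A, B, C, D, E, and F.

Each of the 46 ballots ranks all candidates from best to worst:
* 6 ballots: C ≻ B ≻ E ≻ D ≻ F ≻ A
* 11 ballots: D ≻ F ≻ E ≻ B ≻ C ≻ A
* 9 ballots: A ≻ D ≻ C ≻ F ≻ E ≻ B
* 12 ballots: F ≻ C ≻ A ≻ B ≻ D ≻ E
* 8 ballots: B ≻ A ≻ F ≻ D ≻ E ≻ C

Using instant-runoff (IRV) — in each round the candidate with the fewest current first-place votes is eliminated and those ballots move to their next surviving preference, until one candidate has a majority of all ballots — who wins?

Round 1: A 9, B 8, C 6, D 11, E 0, F 12. E eliminated.
Round 2: A 9, B 8, C 6, D 11, F 12. C eliminated.
Round 3: A 9, B 14, D 11, F 12. A eliminated.
Round 4: B 14, D 20, F 12. F eliminated.
Round 5: B 26, D 20. B has a majority (≥24).

B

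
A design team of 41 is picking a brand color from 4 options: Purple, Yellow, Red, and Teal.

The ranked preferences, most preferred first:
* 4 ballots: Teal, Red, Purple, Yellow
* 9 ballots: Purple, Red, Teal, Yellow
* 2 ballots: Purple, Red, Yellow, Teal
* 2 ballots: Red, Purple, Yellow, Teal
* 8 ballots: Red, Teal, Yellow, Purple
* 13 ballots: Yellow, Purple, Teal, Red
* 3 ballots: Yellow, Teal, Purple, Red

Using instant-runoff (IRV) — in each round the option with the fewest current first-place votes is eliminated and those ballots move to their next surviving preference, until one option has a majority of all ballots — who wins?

Red

Round 1: Purple 11, Yellow 16, Red 10, Teal 4. Teal eliminated.
Round 2: Purple 11, Yellow 16, Red 14. Purple eliminated.
Round 3: Yellow 16, Red 25. Red has a majority (≥21).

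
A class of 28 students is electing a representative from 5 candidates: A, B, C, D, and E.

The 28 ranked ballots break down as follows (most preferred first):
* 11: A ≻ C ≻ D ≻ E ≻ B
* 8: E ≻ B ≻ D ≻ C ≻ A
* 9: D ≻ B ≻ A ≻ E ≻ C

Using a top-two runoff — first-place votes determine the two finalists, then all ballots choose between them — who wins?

D

Round 1 first-place votes: A 11, B 0, C 0, D 9, E 8. A and D advance.
Runoff: A is ranked above D on 11 ballots, D above A on 17.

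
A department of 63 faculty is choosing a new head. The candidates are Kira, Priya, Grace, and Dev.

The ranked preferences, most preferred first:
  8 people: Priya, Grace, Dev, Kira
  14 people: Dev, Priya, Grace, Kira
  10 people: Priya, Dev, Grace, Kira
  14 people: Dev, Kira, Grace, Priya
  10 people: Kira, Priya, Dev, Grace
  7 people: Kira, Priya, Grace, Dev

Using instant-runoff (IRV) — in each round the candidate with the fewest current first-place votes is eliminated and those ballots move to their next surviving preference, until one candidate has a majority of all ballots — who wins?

Round 1: Kira 17, Priya 18, Grace 0, Dev 28. Grace eliminated.
Round 2: Kira 17, Priya 18, Dev 28. Kira eliminated.
Round 3: Priya 35, Dev 28. Priya has a majority (≥32).

Priya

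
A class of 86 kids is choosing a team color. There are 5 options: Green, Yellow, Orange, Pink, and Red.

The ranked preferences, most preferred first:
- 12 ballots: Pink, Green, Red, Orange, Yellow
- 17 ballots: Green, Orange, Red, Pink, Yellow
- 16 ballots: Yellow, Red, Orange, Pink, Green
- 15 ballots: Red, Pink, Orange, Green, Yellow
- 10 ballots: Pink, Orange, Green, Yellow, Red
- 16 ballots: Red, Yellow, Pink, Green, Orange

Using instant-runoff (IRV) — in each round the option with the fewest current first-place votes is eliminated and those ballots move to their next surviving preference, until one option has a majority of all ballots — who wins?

Round 1: Green 17, Yellow 16, Orange 0, Pink 22, Red 31. Orange eliminated.
Round 2: Green 17, Yellow 16, Pink 22, Red 31. Yellow eliminated.
Round 3: Green 17, Pink 22, Red 47. Red has a majority (≥44).

Red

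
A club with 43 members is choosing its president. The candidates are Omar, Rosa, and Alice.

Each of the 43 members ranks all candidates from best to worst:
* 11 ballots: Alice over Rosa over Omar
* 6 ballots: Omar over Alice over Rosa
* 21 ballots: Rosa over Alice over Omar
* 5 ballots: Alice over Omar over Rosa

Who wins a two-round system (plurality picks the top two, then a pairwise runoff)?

Alice

Round 1 first-place votes: Omar 6, Rosa 21, Alice 16. Rosa and Alice advance.
Runoff: Rosa is ranked above Alice on 21 ballots, Alice above Rosa on 22.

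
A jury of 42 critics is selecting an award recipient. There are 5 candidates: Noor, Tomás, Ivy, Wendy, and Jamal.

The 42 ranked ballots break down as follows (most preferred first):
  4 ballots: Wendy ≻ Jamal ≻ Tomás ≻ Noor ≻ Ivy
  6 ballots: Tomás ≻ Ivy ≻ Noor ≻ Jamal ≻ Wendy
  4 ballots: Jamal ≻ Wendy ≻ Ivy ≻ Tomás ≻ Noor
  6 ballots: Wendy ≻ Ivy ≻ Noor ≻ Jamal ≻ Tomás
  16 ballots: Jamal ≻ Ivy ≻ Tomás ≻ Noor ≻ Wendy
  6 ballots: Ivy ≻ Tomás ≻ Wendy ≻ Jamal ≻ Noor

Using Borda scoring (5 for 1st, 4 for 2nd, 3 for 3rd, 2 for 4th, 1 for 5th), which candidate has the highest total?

Ivy

Noor: 4×2 + 6×3 + 4×1 + 6×3 + 16×2 + 6×1 = 86
Tomás: 4×3 + 6×5 + 4×2 + 6×1 + 16×3 + 6×4 = 128
Ivy: 4×1 + 6×4 + 4×3 + 6×4 + 16×4 + 6×5 = 158
Wendy: 4×5 + 6×1 + 4×4 + 6×5 + 16×1 + 6×3 = 106
Jamal: 4×4 + 6×2 + 4×5 + 6×2 + 16×5 + 6×2 = 152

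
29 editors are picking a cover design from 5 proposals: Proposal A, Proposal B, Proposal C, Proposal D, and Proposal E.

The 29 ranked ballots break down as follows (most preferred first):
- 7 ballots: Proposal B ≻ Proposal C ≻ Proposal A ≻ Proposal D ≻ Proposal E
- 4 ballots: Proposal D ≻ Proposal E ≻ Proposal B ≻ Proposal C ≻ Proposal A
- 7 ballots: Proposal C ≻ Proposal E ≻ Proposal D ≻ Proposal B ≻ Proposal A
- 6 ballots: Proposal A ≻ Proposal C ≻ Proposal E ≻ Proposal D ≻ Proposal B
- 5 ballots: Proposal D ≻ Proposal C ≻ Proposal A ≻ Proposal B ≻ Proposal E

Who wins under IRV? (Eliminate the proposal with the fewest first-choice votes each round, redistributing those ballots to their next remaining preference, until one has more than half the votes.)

Proposal C

Round 1: Proposal A 6, Proposal B 7, Proposal C 7, Proposal D 9, Proposal E 0. Proposal E eliminated.
Round 2: Proposal A 6, Proposal B 7, Proposal C 7, Proposal D 9. Proposal A eliminated.
Round 3: Proposal B 7, Proposal C 13, Proposal D 9. Proposal B eliminated.
Round 4: Proposal C 20, Proposal D 9. Proposal C has a majority (≥15).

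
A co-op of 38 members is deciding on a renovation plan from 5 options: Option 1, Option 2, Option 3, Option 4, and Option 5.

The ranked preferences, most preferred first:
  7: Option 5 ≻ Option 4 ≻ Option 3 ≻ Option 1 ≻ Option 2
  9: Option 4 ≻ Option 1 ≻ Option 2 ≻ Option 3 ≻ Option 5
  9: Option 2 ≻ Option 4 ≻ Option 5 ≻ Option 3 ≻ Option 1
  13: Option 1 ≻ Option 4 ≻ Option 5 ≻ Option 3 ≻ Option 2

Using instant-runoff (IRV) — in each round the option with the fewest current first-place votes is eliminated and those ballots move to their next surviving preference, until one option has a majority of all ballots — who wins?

Option 4

Round 1: Option 1 13, Option 2 9, Option 3 0, Option 4 9, Option 5 7. Option 3 eliminated.
Round 2: Option 1 13, Option 2 9, Option 4 9, Option 5 7. Option 5 eliminated.
Round 3: Option 1 13, Option 2 9, Option 4 16. Option 2 eliminated.
Round 4: Option 1 13, Option 4 25. Option 4 has a majority (≥20).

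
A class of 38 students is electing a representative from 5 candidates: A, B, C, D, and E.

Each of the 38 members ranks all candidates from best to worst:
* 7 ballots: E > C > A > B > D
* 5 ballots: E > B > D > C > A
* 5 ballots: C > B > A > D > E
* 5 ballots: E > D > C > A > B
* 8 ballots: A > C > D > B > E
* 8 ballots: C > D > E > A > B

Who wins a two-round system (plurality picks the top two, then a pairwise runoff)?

Round 1 first-place votes: A 8, B 0, C 13, D 0, E 17. E and C advance.
Runoff: E is ranked above C on 17 ballots, C above E on 21.

C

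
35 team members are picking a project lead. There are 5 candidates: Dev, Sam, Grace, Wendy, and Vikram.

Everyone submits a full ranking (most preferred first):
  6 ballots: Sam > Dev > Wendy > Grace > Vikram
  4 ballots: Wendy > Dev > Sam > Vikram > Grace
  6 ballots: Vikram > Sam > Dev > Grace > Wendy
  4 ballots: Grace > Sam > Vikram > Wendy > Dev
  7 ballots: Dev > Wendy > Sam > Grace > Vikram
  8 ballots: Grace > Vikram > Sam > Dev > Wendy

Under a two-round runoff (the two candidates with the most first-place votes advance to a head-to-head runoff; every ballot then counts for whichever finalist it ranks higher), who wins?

Dev

Round 1 first-place votes: Dev 7, Sam 6, Grace 12, Wendy 4, Vikram 6. Grace and Dev advance.
Runoff: Grace is ranked above Dev on 12 ballots, Dev above Grace on 23.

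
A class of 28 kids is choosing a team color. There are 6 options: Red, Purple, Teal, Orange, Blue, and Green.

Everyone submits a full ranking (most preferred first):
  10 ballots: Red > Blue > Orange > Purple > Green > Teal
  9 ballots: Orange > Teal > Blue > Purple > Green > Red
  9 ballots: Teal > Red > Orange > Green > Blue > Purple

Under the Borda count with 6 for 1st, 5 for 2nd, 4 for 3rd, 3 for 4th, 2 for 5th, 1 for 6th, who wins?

Red: 10×6 + 9×1 + 9×5 = 114
Purple: 10×3 + 9×3 + 9×1 = 66
Teal: 10×1 + 9×5 + 9×6 = 109
Orange: 10×4 + 9×6 + 9×4 = 130
Blue: 10×5 + 9×4 + 9×2 = 104
Green: 10×2 + 9×2 + 9×3 = 65

Orange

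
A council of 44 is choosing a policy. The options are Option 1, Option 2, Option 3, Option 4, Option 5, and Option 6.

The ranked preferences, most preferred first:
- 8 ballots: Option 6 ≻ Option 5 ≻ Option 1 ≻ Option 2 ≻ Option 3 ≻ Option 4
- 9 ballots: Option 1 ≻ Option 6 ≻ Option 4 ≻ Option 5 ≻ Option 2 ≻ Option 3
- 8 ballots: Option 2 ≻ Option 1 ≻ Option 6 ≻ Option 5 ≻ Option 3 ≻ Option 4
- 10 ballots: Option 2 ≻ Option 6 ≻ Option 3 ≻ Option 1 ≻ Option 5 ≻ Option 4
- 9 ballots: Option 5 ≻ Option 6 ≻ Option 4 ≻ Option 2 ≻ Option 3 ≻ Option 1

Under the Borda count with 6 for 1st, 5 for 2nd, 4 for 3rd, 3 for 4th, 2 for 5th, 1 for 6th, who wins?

Option 1: 8×4 + 9×6 + 8×5 + 10×3 + 9×1 = 165
Option 2: 8×3 + 9×2 + 8×6 + 10×6 + 9×3 = 177
Option 3: 8×2 + 9×1 + 8×2 + 10×4 + 9×2 = 99
Option 4: 8×1 + 9×4 + 8×1 + 10×1 + 9×4 = 98
Option 5: 8×5 + 9×3 + 8×3 + 10×2 + 9×6 = 165
Option 6: 8×6 + 9×5 + 8×4 + 10×5 + 9×5 = 220

Option 6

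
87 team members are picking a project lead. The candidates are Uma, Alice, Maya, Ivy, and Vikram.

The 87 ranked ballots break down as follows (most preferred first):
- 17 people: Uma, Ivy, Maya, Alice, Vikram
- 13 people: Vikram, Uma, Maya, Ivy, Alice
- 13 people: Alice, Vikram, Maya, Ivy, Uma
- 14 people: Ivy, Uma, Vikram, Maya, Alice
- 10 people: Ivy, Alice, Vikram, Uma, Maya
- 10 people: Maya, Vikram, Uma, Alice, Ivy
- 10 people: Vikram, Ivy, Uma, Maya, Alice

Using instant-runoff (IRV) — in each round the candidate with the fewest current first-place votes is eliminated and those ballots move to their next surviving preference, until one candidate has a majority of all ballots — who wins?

Round 1: Uma 17, Alice 13, Maya 10, Ivy 24, Vikram 23. Maya eliminated.
Round 2: Uma 17, Alice 13, Ivy 24, Vikram 33. Alice eliminated.
Round 3: Uma 17, Ivy 24, Vikram 46. Vikram has a majority (≥44).

Vikram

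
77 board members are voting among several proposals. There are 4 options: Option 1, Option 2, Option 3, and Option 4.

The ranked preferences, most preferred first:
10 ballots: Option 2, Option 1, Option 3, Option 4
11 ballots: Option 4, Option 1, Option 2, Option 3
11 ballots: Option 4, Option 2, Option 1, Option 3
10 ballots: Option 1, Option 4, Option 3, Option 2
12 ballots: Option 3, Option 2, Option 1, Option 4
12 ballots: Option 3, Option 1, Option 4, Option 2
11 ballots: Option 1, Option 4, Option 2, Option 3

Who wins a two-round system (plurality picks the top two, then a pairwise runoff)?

Round 1 first-place votes: Option 1 21, Option 2 10, Option 3 24, Option 4 22. Option 3 and Option 4 advance.
Runoff: Option 3 is ranked above Option 4 on 34 ballots, Option 4 above Option 3 on 43.

Option 4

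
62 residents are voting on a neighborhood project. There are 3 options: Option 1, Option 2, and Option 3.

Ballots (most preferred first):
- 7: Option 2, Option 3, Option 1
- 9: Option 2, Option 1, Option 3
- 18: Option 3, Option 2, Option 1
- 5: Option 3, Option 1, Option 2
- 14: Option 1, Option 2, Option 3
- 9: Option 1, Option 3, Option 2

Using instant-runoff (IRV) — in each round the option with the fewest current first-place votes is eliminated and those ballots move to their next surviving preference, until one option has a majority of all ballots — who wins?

Option 1

Round 1: Option 1 23, Option 2 16, Option 3 23. Option 2 eliminated.
Round 2: Option 1 32, Option 3 30. Option 1 has a majority (≥32).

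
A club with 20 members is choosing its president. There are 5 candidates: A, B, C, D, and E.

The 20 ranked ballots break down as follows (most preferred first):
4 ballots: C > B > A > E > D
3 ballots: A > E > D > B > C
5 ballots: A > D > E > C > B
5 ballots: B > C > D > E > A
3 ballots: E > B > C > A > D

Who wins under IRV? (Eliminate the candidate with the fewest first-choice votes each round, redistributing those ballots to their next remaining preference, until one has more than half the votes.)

B

Round 1: A 8, B 5, C 4, D 0, E 3. D eliminated.
Round 2: A 8, B 5, C 4, E 3. E eliminated.
Round 3: A 8, B 8, C 4. C eliminated.
Round 4: A 8, B 12. B has a majority (≥11).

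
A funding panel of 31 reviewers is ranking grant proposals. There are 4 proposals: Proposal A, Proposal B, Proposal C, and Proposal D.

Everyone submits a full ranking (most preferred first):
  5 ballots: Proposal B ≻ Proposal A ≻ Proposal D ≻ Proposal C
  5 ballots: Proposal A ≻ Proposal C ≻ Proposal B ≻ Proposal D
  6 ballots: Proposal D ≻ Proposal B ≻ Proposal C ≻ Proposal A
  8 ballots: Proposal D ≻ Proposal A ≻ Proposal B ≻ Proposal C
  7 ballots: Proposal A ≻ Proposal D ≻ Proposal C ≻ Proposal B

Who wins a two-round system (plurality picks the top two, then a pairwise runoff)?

Proposal A

Round 1 first-place votes: Proposal A 12, Proposal B 5, Proposal C 0, Proposal D 14. Proposal D and Proposal A advance.
Runoff: Proposal D is ranked above Proposal A on 14 ballots, Proposal A above Proposal D on 17.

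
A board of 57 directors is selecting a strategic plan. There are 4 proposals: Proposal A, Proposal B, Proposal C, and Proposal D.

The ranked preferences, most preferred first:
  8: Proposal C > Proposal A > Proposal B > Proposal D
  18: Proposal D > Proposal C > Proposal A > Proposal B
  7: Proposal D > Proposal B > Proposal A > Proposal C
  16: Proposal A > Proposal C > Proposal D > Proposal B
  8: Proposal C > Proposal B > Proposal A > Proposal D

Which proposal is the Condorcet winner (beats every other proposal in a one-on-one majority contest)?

Proposal C

Proposal C vs Proposal A: 34–23
Proposal C vs Proposal B: 50–7
Proposal C vs Proposal D: 32–25
Proposal C beats every other proposal.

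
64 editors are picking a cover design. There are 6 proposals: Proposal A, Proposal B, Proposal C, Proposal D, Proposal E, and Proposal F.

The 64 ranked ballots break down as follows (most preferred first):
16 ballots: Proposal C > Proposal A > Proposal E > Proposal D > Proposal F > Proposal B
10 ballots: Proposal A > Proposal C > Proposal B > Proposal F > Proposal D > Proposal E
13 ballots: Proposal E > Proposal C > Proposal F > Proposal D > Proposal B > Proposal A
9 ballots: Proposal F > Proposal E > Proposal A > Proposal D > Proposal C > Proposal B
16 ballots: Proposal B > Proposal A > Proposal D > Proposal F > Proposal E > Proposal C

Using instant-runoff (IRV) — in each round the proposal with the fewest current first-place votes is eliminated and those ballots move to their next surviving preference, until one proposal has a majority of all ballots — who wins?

Round 1: Proposal A 10, Proposal B 16, Proposal C 16, Proposal D 0, Proposal E 13, Proposal F 9. Proposal D eliminated.
Round 2: Proposal A 10, Proposal B 16, Proposal C 16, Proposal E 13, Proposal F 9. Proposal F eliminated.
Round 3: Proposal A 10, Proposal B 16, Proposal C 16, Proposal E 22. Proposal A eliminated.
Round 4: Proposal B 16, Proposal C 26, Proposal E 22. Proposal B eliminated.
Round 5: Proposal C 26, Proposal E 38. Proposal E has a majority (≥33).

Proposal E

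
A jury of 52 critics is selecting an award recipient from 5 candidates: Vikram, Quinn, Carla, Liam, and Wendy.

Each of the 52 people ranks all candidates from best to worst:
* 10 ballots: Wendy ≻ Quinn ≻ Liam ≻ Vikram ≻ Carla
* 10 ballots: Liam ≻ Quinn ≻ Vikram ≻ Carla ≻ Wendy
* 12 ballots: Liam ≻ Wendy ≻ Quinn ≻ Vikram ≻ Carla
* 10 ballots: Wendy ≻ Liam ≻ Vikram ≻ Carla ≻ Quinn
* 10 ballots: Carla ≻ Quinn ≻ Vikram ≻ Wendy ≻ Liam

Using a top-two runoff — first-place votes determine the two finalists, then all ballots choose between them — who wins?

Round 1 first-place votes: Vikram 0, Quinn 0, Carla 10, Liam 22, Wendy 20. Liam and Wendy advance.
Runoff: Liam is ranked above Wendy on 22 ballots, Wendy above Liam on 30.

Wendy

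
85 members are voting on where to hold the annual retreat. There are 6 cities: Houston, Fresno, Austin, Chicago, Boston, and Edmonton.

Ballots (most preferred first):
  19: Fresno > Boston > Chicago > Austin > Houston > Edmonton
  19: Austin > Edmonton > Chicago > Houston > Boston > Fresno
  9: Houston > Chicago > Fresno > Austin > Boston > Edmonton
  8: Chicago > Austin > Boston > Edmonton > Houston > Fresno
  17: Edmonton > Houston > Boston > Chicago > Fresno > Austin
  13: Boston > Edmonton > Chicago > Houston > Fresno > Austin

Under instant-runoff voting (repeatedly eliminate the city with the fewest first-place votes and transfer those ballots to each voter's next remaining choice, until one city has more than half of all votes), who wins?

Round 1: Houston 9, Fresno 19, Austin 19, Chicago 8, Boston 13, Edmonton 17. Chicago eliminated.
Round 2: Houston 9, Fresno 19, Austin 27, Boston 13, Edmonton 17. Houston eliminated.
Round 3: Fresno 28, Austin 27, Boston 13, Edmonton 17. Boston eliminated.
Round 4: Fresno 28, Austin 27, Edmonton 30. Austin eliminated.
Round 5: Fresno 28, Edmonton 57. Edmonton has a majority (≥43).

Edmonton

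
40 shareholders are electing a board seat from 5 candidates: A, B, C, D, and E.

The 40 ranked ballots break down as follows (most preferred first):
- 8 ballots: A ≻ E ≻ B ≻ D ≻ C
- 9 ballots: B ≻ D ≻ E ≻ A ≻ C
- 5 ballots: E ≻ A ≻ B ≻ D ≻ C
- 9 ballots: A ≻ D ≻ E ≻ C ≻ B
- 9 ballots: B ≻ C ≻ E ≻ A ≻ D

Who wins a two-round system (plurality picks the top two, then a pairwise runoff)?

A

Round 1 first-place votes: A 17, B 18, C 0, D 0, E 5. B and A advance.
Runoff: B is ranked above A on 18 ballots, A above B on 22.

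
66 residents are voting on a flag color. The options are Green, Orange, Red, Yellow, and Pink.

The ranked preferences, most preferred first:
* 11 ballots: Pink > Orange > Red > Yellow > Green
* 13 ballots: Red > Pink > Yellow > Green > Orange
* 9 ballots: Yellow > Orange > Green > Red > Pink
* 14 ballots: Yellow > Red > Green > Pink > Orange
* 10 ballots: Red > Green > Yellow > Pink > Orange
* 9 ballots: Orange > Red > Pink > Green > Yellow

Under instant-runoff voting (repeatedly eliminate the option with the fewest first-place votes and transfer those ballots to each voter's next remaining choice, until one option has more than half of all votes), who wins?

Red

Round 1: Green 0, Orange 9, Red 23, Yellow 23, Pink 11. Green eliminated.
Round 2: Orange 9, Red 23, Yellow 23, Pink 11. Orange eliminated.
Round 3: Red 32, Yellow 23, Pink 11. Pink eliminated.
Round 4: Red 43, Yellow 23. Red has a majority (≥34).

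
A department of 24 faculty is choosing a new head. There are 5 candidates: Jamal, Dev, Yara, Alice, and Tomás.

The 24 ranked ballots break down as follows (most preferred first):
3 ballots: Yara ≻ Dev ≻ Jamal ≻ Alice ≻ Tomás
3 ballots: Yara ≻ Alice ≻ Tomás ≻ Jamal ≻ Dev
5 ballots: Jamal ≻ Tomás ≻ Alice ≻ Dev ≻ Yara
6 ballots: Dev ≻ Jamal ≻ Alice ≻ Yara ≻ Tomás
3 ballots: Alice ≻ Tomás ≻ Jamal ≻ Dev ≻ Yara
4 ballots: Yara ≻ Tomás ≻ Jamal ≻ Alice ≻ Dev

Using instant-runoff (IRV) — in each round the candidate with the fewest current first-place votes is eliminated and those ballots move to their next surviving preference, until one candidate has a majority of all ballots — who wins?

Jamal

Round 1: Jamal 5, Dev 6, Yara 10, Alice 3, Tomás 0. Tomás eliminated.
Round 2: Jamal 5, Dev 6, Yara 10, Alice 3. Alice eliminated.
Round 3: Jamal 8, Dev 6, Yara 10. Dev eliminated.
Round 4: Jamal 14, Yara 10. Jamal has a majority (≥13).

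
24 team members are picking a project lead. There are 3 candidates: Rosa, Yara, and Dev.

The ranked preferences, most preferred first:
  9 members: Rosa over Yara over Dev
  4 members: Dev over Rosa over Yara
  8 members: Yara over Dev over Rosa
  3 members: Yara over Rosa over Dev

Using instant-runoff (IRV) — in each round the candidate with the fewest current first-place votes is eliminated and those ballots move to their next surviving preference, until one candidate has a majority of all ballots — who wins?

Rosa

Round 1: Rosa 9, Yara 11, Dev 4. Dev eliminated.
Round 2: Rosa 13, Yara 11. Rosa has a majority (≥13).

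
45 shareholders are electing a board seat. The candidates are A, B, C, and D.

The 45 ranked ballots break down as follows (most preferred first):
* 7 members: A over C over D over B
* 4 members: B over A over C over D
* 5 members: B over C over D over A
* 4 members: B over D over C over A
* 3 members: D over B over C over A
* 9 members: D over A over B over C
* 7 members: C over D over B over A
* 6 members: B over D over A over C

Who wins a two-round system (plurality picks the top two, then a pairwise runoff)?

D

Round 1 first-place votes: A 7, B 19, C 7, D 12. B and D advance.
Runoff: B is ranked above D on 19 ballots, D above B on 26.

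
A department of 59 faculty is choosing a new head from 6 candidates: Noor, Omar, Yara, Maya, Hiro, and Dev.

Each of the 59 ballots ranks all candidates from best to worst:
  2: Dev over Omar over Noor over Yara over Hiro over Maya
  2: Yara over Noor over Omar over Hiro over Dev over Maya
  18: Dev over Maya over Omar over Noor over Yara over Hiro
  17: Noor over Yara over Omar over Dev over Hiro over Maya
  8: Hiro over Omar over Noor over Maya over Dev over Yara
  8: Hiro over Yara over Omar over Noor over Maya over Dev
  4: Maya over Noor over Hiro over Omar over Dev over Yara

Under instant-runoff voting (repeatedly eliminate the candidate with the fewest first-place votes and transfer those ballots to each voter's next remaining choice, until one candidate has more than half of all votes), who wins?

Round 1: Noor 17, Omar 0, Yara 2, Maya 4, Hiro 16, Dev 20. Omar eliminated.
Round 2: Noor 17, Yara 2, Maya 4, Hiro 16, Dev 20. Yara eliminated.
Round 3: Noor 19, Maya 4, Hiro 16, Dev 20. Maya eliminated.
Round 4: Noor 23, Hiro 16, Dev 20. Hiro eliminated.
Round 5: Noor 39, Dev 20. Noor has a majority (≥30).

Noor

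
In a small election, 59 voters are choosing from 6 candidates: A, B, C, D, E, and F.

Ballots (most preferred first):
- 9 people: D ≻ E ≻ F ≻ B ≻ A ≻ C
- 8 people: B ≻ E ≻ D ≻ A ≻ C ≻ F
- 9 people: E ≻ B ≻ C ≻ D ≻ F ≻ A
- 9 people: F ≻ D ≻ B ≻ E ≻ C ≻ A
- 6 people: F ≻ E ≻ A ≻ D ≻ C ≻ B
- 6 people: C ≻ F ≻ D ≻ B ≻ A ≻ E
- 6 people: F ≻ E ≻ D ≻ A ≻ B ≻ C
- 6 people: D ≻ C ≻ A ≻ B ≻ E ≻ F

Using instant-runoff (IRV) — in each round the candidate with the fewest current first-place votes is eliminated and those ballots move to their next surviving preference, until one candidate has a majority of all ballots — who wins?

E

Round 1: A 0, B 8, C 6, D 15, E 9, F 21. A eliminated.
Round 2: B 8, C 6, D 15, E 9, F 21. C eliminated.
Round 3: B 8, D 15, E 9, F 27. B eliminated.
Round 4: D 15, E 17, F 27. D eliminated.
Round 5: E 32, F 27. E has a majority (≥30).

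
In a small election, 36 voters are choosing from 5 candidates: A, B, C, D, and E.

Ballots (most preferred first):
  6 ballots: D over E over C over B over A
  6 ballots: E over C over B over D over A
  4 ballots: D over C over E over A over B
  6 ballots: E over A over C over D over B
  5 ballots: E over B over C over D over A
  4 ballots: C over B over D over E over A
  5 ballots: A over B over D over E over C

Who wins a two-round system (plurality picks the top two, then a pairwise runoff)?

Round 1 first-place votes: A 5, B 0, C 4, D 10, E 17. E and D advance.
Runoff: E is ranked above D on 17 ballots, D above E on 19.

D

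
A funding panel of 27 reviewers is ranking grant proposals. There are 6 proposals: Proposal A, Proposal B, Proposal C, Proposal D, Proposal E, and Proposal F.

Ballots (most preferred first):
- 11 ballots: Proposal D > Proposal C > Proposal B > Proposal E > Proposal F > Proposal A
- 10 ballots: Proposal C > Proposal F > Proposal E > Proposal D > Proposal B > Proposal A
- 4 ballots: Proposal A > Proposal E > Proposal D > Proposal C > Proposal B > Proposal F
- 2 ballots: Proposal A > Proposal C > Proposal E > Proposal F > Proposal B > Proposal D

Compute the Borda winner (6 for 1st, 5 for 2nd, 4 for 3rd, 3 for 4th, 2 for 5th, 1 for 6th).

Proposal C

Proposal A: 11×1 + 10×1 + 4×6 + 2×6 = 57
Proposal B: 11×4 + 10×2 + 4×2 + 2×2 = 76
Proposal C: 11×5 + 10×6 + 4×3 + 2×5 = 137
Proposal D: 11×6 + 10×3 + 4×4 + 2×1 = 114
Proposal E: 11×3 + 10×4 + 4×5 + 2×4 = 101
Proposal F: 11×2 + 10×5 + 4×1 + 2×3 = 82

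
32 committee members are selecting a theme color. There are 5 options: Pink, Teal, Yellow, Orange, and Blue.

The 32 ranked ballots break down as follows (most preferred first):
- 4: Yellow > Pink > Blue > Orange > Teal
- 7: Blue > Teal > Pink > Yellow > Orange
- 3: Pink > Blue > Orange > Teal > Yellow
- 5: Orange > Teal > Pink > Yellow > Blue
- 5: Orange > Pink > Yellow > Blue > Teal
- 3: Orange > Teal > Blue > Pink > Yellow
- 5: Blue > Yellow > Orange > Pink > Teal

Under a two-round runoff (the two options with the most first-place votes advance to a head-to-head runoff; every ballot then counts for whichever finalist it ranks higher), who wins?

Blue

Round 1 first-place votes: Pink 3, Teal 0, Yellow 4, Orange 13, Blue 12. Orange and Blue advance.
Runoff: Orange is ranked above Blue on 13 ballots, Blue above Orange on 19.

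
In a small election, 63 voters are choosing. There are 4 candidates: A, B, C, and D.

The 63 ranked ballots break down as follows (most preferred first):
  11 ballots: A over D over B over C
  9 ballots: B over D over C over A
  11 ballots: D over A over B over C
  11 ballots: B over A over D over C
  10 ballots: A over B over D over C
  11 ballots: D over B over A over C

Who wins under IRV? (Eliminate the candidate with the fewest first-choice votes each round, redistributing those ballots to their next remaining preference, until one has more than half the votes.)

Round 1: A 21, B 20, C 0, D 22. C eliminated.
Round 2: A 21, B 20, D 22. B eliminated.
Round 3: A 32, D 31. A has a majority (≥32).

A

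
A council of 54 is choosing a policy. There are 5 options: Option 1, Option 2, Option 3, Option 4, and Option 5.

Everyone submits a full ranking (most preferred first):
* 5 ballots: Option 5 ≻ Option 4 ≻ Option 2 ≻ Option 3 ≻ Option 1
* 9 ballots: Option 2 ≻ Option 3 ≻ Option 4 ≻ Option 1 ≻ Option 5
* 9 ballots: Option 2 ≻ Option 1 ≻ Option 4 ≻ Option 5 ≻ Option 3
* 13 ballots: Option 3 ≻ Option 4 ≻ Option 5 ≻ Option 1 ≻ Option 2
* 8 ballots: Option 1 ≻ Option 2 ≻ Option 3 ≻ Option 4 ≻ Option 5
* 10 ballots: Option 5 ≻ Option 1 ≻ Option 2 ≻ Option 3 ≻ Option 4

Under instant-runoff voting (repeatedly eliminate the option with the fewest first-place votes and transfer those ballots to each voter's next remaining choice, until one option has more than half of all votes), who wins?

Round 1: Option 1 8, Option 2 18, Option 3 13, Option 4 0, Option 5 15. Option 4 eliminated.
Round 2: Option 1 8, Option 2 18, Option 3 13, Option 5 15. Option 1 eliminated.
Round 3: Option 2 26, Option 3 13, Option 5 15. Option 3 eliminated.
Round 4: Option 2 26, Option 5 28. Option 5 has a majority (≥28).

Option 5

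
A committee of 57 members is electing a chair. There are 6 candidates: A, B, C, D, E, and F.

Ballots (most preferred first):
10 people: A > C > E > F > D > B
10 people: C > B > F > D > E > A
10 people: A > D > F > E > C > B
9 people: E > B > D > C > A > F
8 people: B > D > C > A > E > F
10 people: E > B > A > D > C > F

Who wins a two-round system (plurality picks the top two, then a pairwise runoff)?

E

Round 1 first-place votes: A 20, B 8, C 10, D 0, E 19, F 0. A and E advance.
Runoff: A is ranked above E on 28 ballots, E above A on 29.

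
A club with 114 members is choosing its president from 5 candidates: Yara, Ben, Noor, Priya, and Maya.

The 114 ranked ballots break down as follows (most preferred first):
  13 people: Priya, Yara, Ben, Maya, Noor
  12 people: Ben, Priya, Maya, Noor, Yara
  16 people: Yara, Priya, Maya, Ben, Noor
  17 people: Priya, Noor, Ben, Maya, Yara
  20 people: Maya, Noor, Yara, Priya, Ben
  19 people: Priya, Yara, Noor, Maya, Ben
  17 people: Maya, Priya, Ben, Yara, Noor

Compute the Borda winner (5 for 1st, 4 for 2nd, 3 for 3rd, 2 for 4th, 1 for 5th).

Priya

Yara: 13×4 + 12×1 + 16×5 + 17×1 + 20×3 + 19×4 + 17×2 = 331
Ben: 13×3 + 12×5 + 16×2 + 17×3 + 20×1 + 19×1 + 17×3 = 272
Noor: 13×1 + 12×2 + 16×1 + 17×4 + 20×4 + 19×3 + 17×1 = 275
Priya: 13×5 + 12×4 + 16×4 + 17×5 + 20×2 + 19×5 + 17×4 = 465
Maya: 13×2 + 12×3 + 16×3 + 17×2 + 20×5 + 19×2 + 17×5 = 367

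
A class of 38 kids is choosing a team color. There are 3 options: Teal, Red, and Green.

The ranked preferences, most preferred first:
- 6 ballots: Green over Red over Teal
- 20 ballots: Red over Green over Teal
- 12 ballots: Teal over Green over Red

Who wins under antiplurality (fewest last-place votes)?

Green

Last-place votes: Teal 26, Red 12, Green 0.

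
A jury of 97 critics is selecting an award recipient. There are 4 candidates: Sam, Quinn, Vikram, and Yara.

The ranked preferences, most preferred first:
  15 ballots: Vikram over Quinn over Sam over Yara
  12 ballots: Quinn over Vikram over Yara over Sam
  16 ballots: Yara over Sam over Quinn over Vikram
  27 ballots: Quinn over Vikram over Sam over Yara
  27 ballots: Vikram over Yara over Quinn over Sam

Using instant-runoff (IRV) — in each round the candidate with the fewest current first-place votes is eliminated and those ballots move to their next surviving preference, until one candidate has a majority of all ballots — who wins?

Quinn

Round 1: Sam 0, Quinn 39, Vikram 42, Yara 16. Sam eliminated.
Round 2: Quinn 39, Vikram 42, Yara 16. Yara eliminated.
Round 3: Quinn 55, Vikram 42. Quinn has a majority (≥49).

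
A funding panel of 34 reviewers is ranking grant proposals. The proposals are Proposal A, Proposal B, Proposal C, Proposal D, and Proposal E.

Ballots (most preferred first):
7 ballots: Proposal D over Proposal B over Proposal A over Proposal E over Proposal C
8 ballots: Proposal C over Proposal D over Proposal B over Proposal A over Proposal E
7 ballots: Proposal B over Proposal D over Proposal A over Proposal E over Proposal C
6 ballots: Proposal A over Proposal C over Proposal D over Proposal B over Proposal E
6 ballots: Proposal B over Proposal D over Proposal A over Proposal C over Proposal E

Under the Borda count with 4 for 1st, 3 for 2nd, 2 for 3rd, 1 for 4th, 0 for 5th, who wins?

Proposal A: 7×2 + 8×1 + 7×2 + 6×4 + 6×2 = 72
Proposal B: 7×3 + 8×2 + 7×4 + 6×1 + 6×4 = 95
Proposal C: 7×0 + 8×4 + 7×0 + 6×3 + 6×1 = 56
Proposal D: 7×4 + 8×3 + 7×3 + 6×2 + 6×3 = 103
Proposal E: 7×1 + 8×0 + 7×1 + 6×0 + 6×0 = 14

Proposal D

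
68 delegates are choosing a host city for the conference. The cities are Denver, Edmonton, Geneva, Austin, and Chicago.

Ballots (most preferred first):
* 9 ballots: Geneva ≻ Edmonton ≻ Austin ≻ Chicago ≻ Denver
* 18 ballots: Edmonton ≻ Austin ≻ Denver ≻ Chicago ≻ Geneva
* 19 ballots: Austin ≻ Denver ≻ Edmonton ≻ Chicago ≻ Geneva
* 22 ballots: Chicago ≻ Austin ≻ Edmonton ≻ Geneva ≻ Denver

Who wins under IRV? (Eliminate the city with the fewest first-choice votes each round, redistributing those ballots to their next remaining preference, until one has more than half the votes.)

Edmonton

Round 1: Denver 0, Edmonton 18, Geneva 9, Austin 19, Chicago 22. Denver eliminated.
Round 2: Edmonton 18, Geneva 9, Austin 19, Chicago 22. Geneva eliminated.
Round 3: Edmonton 27, Austin 19, Chicago 22. Austin eliminated.
Round 4: Edmonton 46, Chicago 22. Edmonton has a majority (≥35).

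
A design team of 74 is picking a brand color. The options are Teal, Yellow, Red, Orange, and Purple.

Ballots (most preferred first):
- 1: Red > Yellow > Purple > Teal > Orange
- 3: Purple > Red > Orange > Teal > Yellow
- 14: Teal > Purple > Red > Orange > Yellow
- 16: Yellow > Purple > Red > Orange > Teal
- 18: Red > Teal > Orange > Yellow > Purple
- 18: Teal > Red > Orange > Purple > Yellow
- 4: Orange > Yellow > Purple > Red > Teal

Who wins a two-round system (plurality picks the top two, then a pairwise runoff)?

Round 1 first-place votes: Teal 32, Yellow 16, Red 19, Orange 4, Purple 3. Teal and Red advance.
Runoff: Teal is ranked above Red on 32 ballots, Red above Teal on 42.

Red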